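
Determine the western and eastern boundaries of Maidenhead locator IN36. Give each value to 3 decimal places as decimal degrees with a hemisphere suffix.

14.000° W, 12.000° W

Field I=8, N=13: +8·20° lon, +13·10° lat → SW at lon -20°, lat 40°.
Square 3, 6: +3·2° lon, +6·1° lat → SW at lon -14°, lat 46°.
Cell spans 2° lon × 1° lat.
west 14.000° W, east 12.000° W.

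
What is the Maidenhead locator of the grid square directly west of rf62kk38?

RF62kk28

Longitude extended square 3; −1 → 2.
The latitude characters are unchanged.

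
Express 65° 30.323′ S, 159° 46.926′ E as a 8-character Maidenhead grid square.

QC94vl38

Add 180° to longitude and 90° to latitude: 339.78210, 24.49462.
Field (20°×10°, letters A–R): lon ⌊339.78210/20⌋ = 16 → Q; lat ⌊24.49462/10⌋ = 2 → C.
Square (2°×1°, digits 0–9): lon ⌊19.78210/2⌋ = 9; lat ⌊4.49462/1⌋ = 4.
Subsquare (5′×2.5′, letters a–x): lon ⌊1.78210/0.0833333⌋ = 21 → v; lat ⌊0.49462/0.0416667⌋ = 11 → l.
Extended square (30″×15″, digits 0–9): lon ⌊0.03210/0.00833333⌋ = 3; lat ⌊0.03628/0.00416667⌋ = 8.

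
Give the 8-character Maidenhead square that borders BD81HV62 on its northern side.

BD81hv63

Latitude extended square 2; +1 → 3.
The longitude characters are unchanged.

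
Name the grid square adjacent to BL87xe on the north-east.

BL97af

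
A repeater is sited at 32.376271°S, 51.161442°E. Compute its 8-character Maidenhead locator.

LF57no99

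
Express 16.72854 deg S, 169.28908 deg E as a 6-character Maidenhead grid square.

RH43pg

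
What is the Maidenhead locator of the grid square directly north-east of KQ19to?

KQ19up

Longitude subsquare t = 19; +1 → 20 = u.
Latitude subsquare o = 14; +1 → 15 = p.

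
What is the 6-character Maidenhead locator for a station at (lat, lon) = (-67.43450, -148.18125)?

Shift to the Maidenhead origin (180°W, 90°S): lon 31.8187, lat 22.5655.
Field: lon ⌊31.8187/20⌋ = 1 → B; lat ⌊22.5655/10⌋ = 2 → C.
Square: lon ⌊11.8187/2⌋ = 5; lat ⌊2.5655/1⌋ = 2.
Subsquare: lon ⌊1.8187/0.0833333⌋ = 21 → v; lat ⌊0.5655/0.0416667⌋ = 13 → n.

BC52vn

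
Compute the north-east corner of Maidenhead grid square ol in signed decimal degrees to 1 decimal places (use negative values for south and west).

30.0, 120.0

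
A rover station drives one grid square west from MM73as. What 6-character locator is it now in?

Longitude subsquare a = 0; −1 → -1, wraps to 23 = x, carry into square.
Longitude square 7; −1 → 6.
The latitude characters are unchanged.

MM63xs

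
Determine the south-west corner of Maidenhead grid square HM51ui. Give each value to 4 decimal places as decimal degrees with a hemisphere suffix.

31.3333° N, 28.3333° W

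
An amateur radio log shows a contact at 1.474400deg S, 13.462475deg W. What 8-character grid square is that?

II38gm46

Add 180° to longitude and 90° to latitude: 166.53752, 88.52560.
Field: lon ⌊166.53752/20⌋ = 8 → I; lat ⌊88.52560/10⌋ = 8 → I.
Square: lon ⌊6.53752/2⌋ = 3; lat ⌊8.52560/1⌋ = 8.
Subsquare: lon ⌊0.53752/0.0833333⌋ = 6 → g; lat ⌊0.52560/0.0416667⌋ = 12 → m.
Extended square: lon ⌊0.03752/0.00833333⌋ = 4; lat ⌊0.02560/0.00416667⌋ = 6.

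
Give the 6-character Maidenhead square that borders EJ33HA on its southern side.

EJ32hx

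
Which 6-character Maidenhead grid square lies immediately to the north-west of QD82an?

QD72xo

Longitude subsquare a = 0; −1 → -1, wraps to 23 = x, carry into square.
Longitude square 8; −1 → 7.
Latitude subsquare n = 13; +1 → 14 = o.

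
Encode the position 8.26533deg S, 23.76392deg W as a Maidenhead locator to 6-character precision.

Add 180° to longitude and 90° to latitude: 156.2361, 81.7347.
Field: 156.2361/20 → 7 → H, 81.7347/10 → 8 → I; chars HI.
Square: 16.2361/2 → 8, 1.7347/1 → 1; chars 81.
Subsquare: 0.2361/0.0833333 → 2 → c, 0.7347/0.0416667 → 17 → r; chars cr.

HI81cr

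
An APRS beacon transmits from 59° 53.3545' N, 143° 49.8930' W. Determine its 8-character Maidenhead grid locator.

Offset from 180°W / 90°S: lon 36.16845°, lat 149.88924°.
Field: lon ⌊36.16845/20⌋ = 1 → B; lat ⌊149.88924/10⌋ = 14 → O.
Square: lon ⌊16.16845/2⌋ = 8; lat ⌊9.88924/1⌋ = 9.
Subsquare: lon ⌊0.16845/0.0833333⌋ = 2 → c; lat ⌊0.88924/0.0416667⌋ = 21 → v.
Extended square: lon ⌊0.00178/0.00833333⌋ = 0; lat ⌊0.01424/0.00416667⌋ = 3.

BO89cv03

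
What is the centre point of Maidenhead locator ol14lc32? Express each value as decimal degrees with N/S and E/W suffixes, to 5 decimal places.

24.09375° N, 102.94583° E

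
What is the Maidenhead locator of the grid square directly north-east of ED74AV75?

Longitude extended square 7; +1 → 8.
Latitude extended square 5; +1 → 6.

ED74av86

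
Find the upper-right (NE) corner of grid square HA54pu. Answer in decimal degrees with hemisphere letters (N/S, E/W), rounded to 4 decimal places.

Field H=7, A=0: +7·20° lon, +0·10° lat → SW at lon -40°, lat -90°.
Square 5, 4: +5·2° lon, +4·1° lat → SW at lon -30°, lat -86°.
Subsquare p=15, u=20: +15·0.0833333° lon, +20·0.0416667° lat → SW at lon -28.75°, lat -85.1667°.
Cell spans 0.0833333° lon × 0.0416667° lat. NE corner is SW corner plus one full cell.
latitude 85.1250° S, longitude 28.6667° W.

85.1250° S, 28.6667° W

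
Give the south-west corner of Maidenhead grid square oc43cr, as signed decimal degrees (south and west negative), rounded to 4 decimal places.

Field O=14, C=2: +14·20° lon, +2·10° lat → SW at lon 100°, lat -70°.
Square 4, 3: +4·2° lon, +3·1° lat → SW at lon 108°, lat -67°.
Subsquare c=2, r=17: +2·0.0833333° lon, +17·0.0416667° lat → SW at lon 108.167°, lat -66.2917°.
latitude -66.2917, longitude 108.1667.

-66.2917, 108.1667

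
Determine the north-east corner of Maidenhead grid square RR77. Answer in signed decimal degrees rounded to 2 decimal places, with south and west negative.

Field R=17, R=17: +17·20° lon, +17·10° lat → SW at lon 160°, lat 80°.
Square 7, 7: +7·2° lon, +7·1° lat → SW at lon 174°, lat 87°.
Cell spans 2° lon × 1° lat. NE corner is SW corner plus one full cell.
latitude 88.00, longitude 176.00.

88.00, 176.00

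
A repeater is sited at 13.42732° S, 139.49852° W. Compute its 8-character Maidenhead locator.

CH06gn07

Add 180° to longitude and 90° to latitude: 40.50148, 76.57268.
Field: lon ⌊40.50148/20⌋ = 2 → C; lat ⌊76.57268/10⌋ = 7 → H.
Square: lon ⌊0.50148/2⌋ = 0; lat ⌊6.57268/1⌋ = 6.
Subsquare: lon ⌊0.50148/0.0833333⌋ = 6 → g; lat ⌊0.57268/0.0416667⌋ = 13 → n.
Extended square: lon ⌊0.00148/0.00833333⌋ = 0; lat ⌊0.03101/0.00416667⌋ = 7.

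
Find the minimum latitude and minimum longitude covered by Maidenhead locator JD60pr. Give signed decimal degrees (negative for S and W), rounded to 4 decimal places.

-59.2917, 13.2500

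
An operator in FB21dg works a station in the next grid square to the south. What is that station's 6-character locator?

FB21df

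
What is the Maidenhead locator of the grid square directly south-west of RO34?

Longitude square 3; −1 → 2.
Latitude square 4; −1 → 3.

RO23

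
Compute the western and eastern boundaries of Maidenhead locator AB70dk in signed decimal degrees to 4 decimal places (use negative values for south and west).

-165.7500, -165.6667

Field A=0, B=1: +0·20° lon, +1·10° lat → SW at lon -180°, lat -80°.
Square 7, 0: +7·2° lon, +0·1° lat → SW at lon -166°, lat -80°.
Subsquare d=3, k=10: +3·0.0833333° lon, +10·0.0416667° lat → SW at lon -165.75°, lat -79.5833°.
Cell spans 0.0833333° lon × 0.0416667° lat.
west -165.7500, east -165.6667.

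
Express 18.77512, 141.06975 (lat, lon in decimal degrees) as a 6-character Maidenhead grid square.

QK08ms

Offset from 180°W / 90°S: lon 321.0697°, lat 108.7751°.
Field: lon ⌊321.0697/20⌋ = 16 → Q; lat ⌊108.7751/10⌋ = 10 → K.
Square: lon ⌊1.0697/2⌋ = 0; lat ⌊8.7751/1⌋ = 8.
Subsquare: lon ⌊1.0697/0.0833333⌋ = 12 → m; lat ⌊0.7751/0.0416667⌋ = 18 → s.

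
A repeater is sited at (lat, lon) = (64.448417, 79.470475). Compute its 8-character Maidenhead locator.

Add 180° to longitude and 90° to latitude: 259.47047, 154.44842.
Field: 259.47047/20 → 12 → M, 154.44842/10 → 15 → P; chars MP.
Square: 19.47047/2 → 9, 4.44842/1 → 4; chars 94.
Subsquare: 1.47047/0.0833333 → 17 → r, 0.44842/0.0416667 → 10 → k; chars rk.
Extended square: 0.05381/0.00833333 → 6, 0.03175/0.00416667 → 7; chars 67.

MP94rk67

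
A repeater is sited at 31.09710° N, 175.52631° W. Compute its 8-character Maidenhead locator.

Shift to the Maidenhead origin (180°W, 90°S): lon 4.47369, lat 121.09710.
Field (20°×10°, letters A–R): lon ⌊4.47369/20⌋ = 0 → A; lat ⌊121.09710/10⌋ = 12 → M.
Square (2°×1°, digits 0–9): lon ⌊4.47369/2⌋ = 2; lat ⌊1.09710/1⌋ = 1.
Subsquare (5′×2.5′, letters a–x): lon ⌊0.47369/0.0833333⌋ = 5 → f; lat ⌊0.09710/0.0416667⌋ = 2 → c.
Extended square (30″×15″, digits 0–9): lon ⌊0.05702/0.00833333⌋ = 6; lat ⌊0.01377/0.00416667⌋ = 3.

AM21fc63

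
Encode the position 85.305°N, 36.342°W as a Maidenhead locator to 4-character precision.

HR15

Shift to the Maidenhead origin (180°W, 90°S): lon 143.66, lat 175.31.
Field: lon ⌊143.66/20⌋ = 7 → H; lat ⌊175.31/10⌋ = 17 → R.
Square: lon ⌊3.66/2⌋ = 1; lat ⌊5.31/1⌋ = 5.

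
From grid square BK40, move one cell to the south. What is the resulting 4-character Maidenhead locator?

BJ49

Latitude square 0; −1 → -1, wraps to 9, carry into field.
Latitude field K = 10; −1 → 9 = J.
The longitude characters are unchanged.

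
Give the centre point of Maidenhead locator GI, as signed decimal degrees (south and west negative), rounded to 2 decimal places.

-5.00, -50.00

Field G=6, I=8: +6·20° lon, +8·10° lat → SW at lon -60°, lat -10°.
Cell spans 20° lon × 10° lat. Centre is SW corner plus half of each.
latitude -5.00, longitude -50.00.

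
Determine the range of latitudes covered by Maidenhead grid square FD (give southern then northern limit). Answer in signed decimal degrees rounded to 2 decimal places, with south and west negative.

-60.00, -50.00

Field F=5, D=3: +5·20° lon, +3·10° lat → SW at lon -80°, lat -60°.
Cell spans 20° lon × 10° lat.
south -60.00, north -50.00.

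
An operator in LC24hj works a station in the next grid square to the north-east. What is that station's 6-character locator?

LC24ik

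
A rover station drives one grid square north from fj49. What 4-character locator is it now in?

FK40

Latitude square 9; +1 → 10, wraps to 0, carry into field.
Latitude field J = 9; +1 → 10 = K.
The longitude characters are unchanged.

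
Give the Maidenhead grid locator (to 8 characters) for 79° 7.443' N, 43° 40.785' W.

Offset from 180°W / 90°S: lon 136.32025°, lat 169.12405°.
Field (20°×10°, letters A–R): 136.32025/20 → 6 → G, 169.12405/10 → 16 → Q; chars GQ.
Square (2°×1°, digits 0–9): 16.32025/2 → 8, 9.12405/1 → 9; chars 89.
Subsquare (5′×2.5′, letters a–x): 0.32025/0.0833333 → 3 → d, 0.12405/0.0416667 → 2 → c; chars dc.
Extended square (30″×15″, digits 0–9): 0.07025/0.00833333 → 8, 0.04072/0.00416667 → 9; chars 89.

GQ89dc89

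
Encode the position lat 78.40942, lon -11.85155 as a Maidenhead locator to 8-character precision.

IQ48bj78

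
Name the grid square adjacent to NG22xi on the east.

NG32ai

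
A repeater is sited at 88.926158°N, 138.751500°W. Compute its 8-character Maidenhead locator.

CR08ow92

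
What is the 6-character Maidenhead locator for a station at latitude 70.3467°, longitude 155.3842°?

QQ70qi

Add 180° to longitude and 90° to latitude: 335.3842, 160.3467.
Field: 335.3842/20 → 16 → Q, 160.3467/10 → 16 → Q; chars QQ.
Square: 15.3842/2 → 7, 0.3467/1 → 0; chars 70.
Subsquare: 1.3842/0.0833333 → 16 → q, 0.3467/0.0416667 → 8 → i; chars qi.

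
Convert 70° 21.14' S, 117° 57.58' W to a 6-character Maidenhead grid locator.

DB19ap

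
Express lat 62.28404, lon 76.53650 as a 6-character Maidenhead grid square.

MP82gg

Add 180° to longitude and 90° to latitude: 256.5365, 152.2840.
Field: 256.5365/20 → 12 → M, 152.2840/10 → 15 → P; chars MP.
Square: 16.5365/2 → 8, 2.2840/1 → 2; chars 82.
Subsquare: 0.5365/0.0833333 → 6 → g, 0.2840/0.0416667 → 6 → g; chars gg.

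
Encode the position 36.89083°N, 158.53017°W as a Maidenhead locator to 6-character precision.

BM06rv

Offset from 180°W / 90°S: lon 21.4698°, lat 126.8908°.
Field: lon ⌊21.4698/20⌋ = 1 → B; lat ⌊126.8908/10⌋ = 12 → M.
Square: lon ⌊1.4698/2⌋ = 0; lat ⌊6.8908/1⌋ = 6.
Subsquare: lon ⌊1.4698/0.0833333⌋ = 17 → r; lat ⌊0.8908/0.0416667⌋ = 21 → v.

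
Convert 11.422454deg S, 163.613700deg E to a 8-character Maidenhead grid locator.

Offset from 180°W / 90°S: lon 343.61370°, lat 78.57755°.
Field (20°×10°, letters A–R): lon ⌊343.61370/20⌋ = 17 → R; lat ⌊78.57755/10⌋ = 7 → H.
Square (2°×1°, digits 0–9): lon ⌊3.61370/2⌋ = 1; lat ⌊8.57755/1⌋ = 8.
Subsquare (5′×2.5′, letters a–x): lon ⌊1.61370/0.0833333⌋ = 19 → t; lat ⌊0.57755/0.0416667⌋ = 13 → n.
Extended square (30″×15″, digits 0–9): lon ⌊0.03037/0.00833333⌋ = 3; lat ⌊0.03588/0.00416667⌋ = 8.

RH18tn38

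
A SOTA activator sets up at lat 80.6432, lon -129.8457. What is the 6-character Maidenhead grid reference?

CR50bp

Shift to the Maidenhead origin (180°W, 90°S): lon 50.1543, lat 170.6432.
Field: 50.1543/20 → 2 → C, 170.6432/10 → 17 → R; chars CR.
Square: 10.1543/2 → 5, 0.6432/1 → 0; chars 50.
Subsquare: 0.1543/0.0833333 → 1 → b, 0.6432/0.0416667 → 15 → p; chars bp.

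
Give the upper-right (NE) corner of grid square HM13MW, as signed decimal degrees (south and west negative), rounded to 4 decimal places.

Field H=7, M=12: +7·20° lon, +12·10° lat → SW at lon -40°, lat 30°.
Square 1, 3: +1·2° lon, +3·1° lat → SW at lon -38°, lat 33°.
Subsquare m=12, w=22: +12·0.0833333° lon, +22·0.0416667° lat → SW at lon -37°, lat 33.9167°.
Cell spans 0.0833333° lon × 0.0416667° lat. NE corner is SW corner plus one full cell.
latitude 33.9583, longitude -36.9167.

33.9583, -36.9167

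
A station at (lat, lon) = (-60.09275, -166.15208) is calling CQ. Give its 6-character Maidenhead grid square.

Offset from 180°W / 90°S: lon 13.8479°, lat 29.9072°.
Field (20°×10°, letters A–R): lon ⌊13.8479/20⌋ = 0 → A; lat ⌊29.9072/10⌋ = 2 → C.
Square (2°×1°, digits 0–9): lon ⌊13.8479/2⌋ = 6; lat ⌊9.9072/1⌋ = 9.
Subsquare (5′×2.5′, letters a–x): lon ⌊1.8479/0.0833333⌋ = 22 → w; lat ⌊0.9072/0.0416667⌋ = 21 → v.

AC69wv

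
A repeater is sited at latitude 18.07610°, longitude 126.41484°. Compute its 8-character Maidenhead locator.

Offset from 180°W / 90°S: lon 306.41484°, lat 108.07610°.
Field: lon ⌊306.41484/20⌋ = 15 → P; lat ⌊108.07610/10⌋ = 10 → K.
Square: lon ⌊6.41484/2⌋ = 3; lat ⌊8.07610/1⌋ = 8.
Subsquare: lon ⌊0.41484/0.0833333⌋ = 4 → e; lat ⌊0.07610/0.0416667⌋ = 1 → b.
Extended square: lon ⌊0.08151/0.00833333⌋ = 9; lat ⌊0.03443/0.00416667⌋ = 8.

PK38eb98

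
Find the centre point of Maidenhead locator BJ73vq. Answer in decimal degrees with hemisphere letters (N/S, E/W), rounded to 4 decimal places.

3.6875° N, 144.2083° W

Field B=1, J=9: +1·20° lon, +9·10° lat → SW at lon -160°, lat 0°.
Square 7, 3: +7·2° lon, +3·1° lat → SW at lon -146°, lat 3°.
Subsquare v=21, q=16: +21·0.0833333° lon, +16·0.0416667° lat → SW at lon -144.25°, lat 3.66667°.
Cell spans 0.0833333° lon × 0.0416667° lat. Centre is SW corner plus half of each.
latitude 3.6875° N, longitude 144.2083° W.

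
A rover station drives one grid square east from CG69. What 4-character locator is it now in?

Longitude square 6; +1 → 7.
The latitude characters are unchanged.

CG79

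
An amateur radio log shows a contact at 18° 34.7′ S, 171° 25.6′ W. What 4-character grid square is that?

Add 180° to longitude and 90° to latitude: 8.57, 71.42.
Field: lon ⌊8.57/20⌋ = 0 → A; lat ⌊71.42/10⌋ = 7 → H.
Square: lon ⌊8.57/2⌋ = 4; lat ⌊1.42/1⌋ = 1.

AH41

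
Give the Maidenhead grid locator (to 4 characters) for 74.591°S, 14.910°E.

JB75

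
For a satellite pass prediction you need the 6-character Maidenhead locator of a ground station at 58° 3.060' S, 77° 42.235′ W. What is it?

FD11dw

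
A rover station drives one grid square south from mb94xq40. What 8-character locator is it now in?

Latitude extended square 0; −1 → -1, wraps to 9, carry into subsquare.
Latitude subsquare q = 16; −1 → 15 = p.
The longitude characters are unchanged.

MB94xp49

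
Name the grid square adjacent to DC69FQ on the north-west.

Longitude subsquare f = 5; −1 → 4 = e.
Latitude subsquare q = 16; +1 → 17 = r.

DC69er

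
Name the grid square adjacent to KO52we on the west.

KO52ve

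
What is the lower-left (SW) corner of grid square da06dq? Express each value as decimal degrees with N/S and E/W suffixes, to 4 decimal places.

83.3333° S, 119.7500° W

Field D=3, A=0: +3·20° lon, +0·10° lat → SW at lon -120°, lat -90°.
Square 0, 6: +0·2° lon, +6·1° lat → SW at lon -120°, lat -84°.
Subsquare d=3, q=16: +3·0.0833333° lon, +16·0.0416667° lat → SW at lon -119.75°, lat -83.3333°.
latitude 83.3333° S, longitude 119.7500° W.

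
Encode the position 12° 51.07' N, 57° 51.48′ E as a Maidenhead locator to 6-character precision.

Shift to the Maidenhead origin (180°W, 90°S): lon 237.8580, lat 102.8512.
Field: lon ⌊237.8580/20⌋ = 11 → L; lat ⌊102.8512/10⌋ = 10 → K.
Square: lon ⌊17.8580/2⌋ = 8; lat ⌊2.8512/1⌋ = 2.
Subsquare: lon ⌊1.8580/0.0833333⌋ = 22 → w; lat ⌊0.8512/0.0416667⌋ = 20 → u.

LK82wu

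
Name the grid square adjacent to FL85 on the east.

FL95

Longitude square 8; +1 → 9.
The latitude characters are unchanged.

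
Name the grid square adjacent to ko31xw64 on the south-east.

KO31xw73

Longitude extended square 6; +1 → 7.
Latitude extended square 4; −1 → 3.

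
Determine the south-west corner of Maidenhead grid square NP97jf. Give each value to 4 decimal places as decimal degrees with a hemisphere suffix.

67.2083° N, 98.7500° E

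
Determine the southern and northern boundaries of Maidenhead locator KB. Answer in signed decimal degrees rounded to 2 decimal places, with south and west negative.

-80.00, -70.00

Field K=10, B=1: +10·20° lon, +1·10° lat → SW at lon 20°, lat -80°.
Cell spans 20° lon × 10° lat.
south -80.00, north -70.00.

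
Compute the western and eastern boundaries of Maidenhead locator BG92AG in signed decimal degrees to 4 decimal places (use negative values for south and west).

-142.0000, -141.9167

Field B=1, G=6: +1·20° lon, +6·10° lat → SW at lon -160°, lat -30°.
Square 9, 2: +9·2° lon, +2·1° lat → SW at lon -142°, lat -28°.
Subsquare a=0, g=6: +0·0.0833333° lon, +6·0.0416667° lat → SW at lon -142°, lat -27.75°.
Cell spans 0.0833333° lon × 0.0416667° lat.
west -142.0000, east -141.9167.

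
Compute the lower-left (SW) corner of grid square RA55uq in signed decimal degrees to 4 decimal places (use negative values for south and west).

-84.3333, 171.6667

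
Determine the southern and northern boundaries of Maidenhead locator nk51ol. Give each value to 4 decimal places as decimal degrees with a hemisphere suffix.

Field N=13, K=10: +13·20° lon, +10·10° lat → SW at lon 80°, lat 10°.
Square 5, 1: +5·2° lon, +1·1° lat → SW at lon 90°, lat 11°.
Subsquare o=14, l=11: +14·0.0833333° lon, +11·0.0416667° lat → SW at lon 91.1667°, lat 11.4583°.
Cell spans 0.0833333° lon × 0.0416667° lat.
south 11.4583° N, north 11.5000° N.

11.4583° N, 11.5000° N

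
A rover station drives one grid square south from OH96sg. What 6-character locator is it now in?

Latitude subsquare g = 6; −1 → 5 = f.
The longitude characters are unchanged.

OH96sf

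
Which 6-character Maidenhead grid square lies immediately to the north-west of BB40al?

BB30xm

Longitude subsquare a = 0; −1 → -1, wraps to 23 = x, carry into square.
Longitude square 4; −1 → 3.
Latitude subsquare l = 11; +1 → 12 = m.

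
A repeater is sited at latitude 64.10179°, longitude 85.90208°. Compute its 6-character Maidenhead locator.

Add 180° to longitude and 90° to latitude: 265.9021, 154.1018.
Field: 265.9021/20 → 13 → N, 154.1018/10 → 15 → P; chars NP.
Square: 5.9021/2 → 2, 4.1018/1 → 4; chars 24.
Subsquare: 1.9021/0.0833333 → 22 → w, 0.1018/0.0416667 → 2 → c; chars wc.

NP24wc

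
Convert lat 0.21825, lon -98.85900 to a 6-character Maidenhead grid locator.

Shift to the Maidenhead origin (180°W, 90°S): lon 81.1410, lat 90.2182.
Field: lon ⌊81.1410/20⌋ = 4 → E; lat ⌊90.2182/10⌋ = 9 → J.
Square: lon ⌊1.1410/2⌋ = 0; lat ⌊0.2182/1⌋ = 0.
Subsquare: lon ⌊1.1410/0.0833333⌋ = 13 → n; lat ⌊0.2182/0.0416667⌋ = 5 → f.

EJ00nf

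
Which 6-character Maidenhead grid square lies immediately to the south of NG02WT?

NG02ws

Latitude subsquare t = 19; −1 → 18 = s.
The longitude characters are unchanged.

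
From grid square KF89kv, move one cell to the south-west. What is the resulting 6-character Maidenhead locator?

Longitude subsquare k = 10; −1 → 9 = j.
Latitude subsquare v = 21; −1 → 20 = u.

KF89ju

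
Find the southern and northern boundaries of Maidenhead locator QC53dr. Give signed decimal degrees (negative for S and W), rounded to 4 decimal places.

Field Q=16, C=2: +16·20° lon, +2·10° lat → SW at lon 140°, lat -70°.
Square 5, 3: +5·2° lon, +3·1° lat → SW at lon 150°, lat -67°.
Subsquare d=3, r=17: +3·0.0833333° lon, +17·0.0416667° lat → SW at lon 150.25°, lat -66.2917°.
Cell spans 0.0833333° lon × 0.0416667° lat.
south -66.2917, north -66.2500.

-66.2917, -66.2500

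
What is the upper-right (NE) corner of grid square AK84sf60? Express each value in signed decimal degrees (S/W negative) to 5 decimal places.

Field A=0, K=10: +0·20° lon, +10·10° lat → SW at lon -180°, lat 10°.
Square 8, 4: +8·2° lon, +4·1° lat → SW at lon -164°, lat 14°.
Subsquare s=18, f=5: +18·0.0833333° lon, +5·0.0416667° lat → SW at lon -162.5°, lat 14.2083°.
Extended square 6, 0: +6·0.00833333° lon, +0·0.00416667° lat → SW at lon -162.45°, lat 14.2083°.
Cell spans 0.00833333° lon × 0.00416667° lat. NE corner is SW corner plus one full cell.
latitude 14.21250, longitude -162.44167.

14.21250, -162.44167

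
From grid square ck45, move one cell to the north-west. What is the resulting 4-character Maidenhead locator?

Longitude square 4; −1 → 3.
Latitude square 5; +1 → 6.

CK36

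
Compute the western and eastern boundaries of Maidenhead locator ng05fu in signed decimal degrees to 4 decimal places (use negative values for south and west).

80.4167, 80.5000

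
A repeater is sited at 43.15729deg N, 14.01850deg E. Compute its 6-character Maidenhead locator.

Offset from 180°W / 90°S: lon 194.0185°, lat 133.1573°.
Field (20°×10°, letters A–R): lon ⌊194.0185/20⌋ = 9 → J; lat ⌊133.1573/10⌋ = 13 → N.
Square (2°×1°, digits 0–9): lon ⌊14.0185/2⌋ = 7; lat ⌊3.1573/1⌋ = 3.
Subsquare (5′×2.5′, letters a–x): lon ⌊0.0185/0.0833333⌋ = 0 → a; lat ⌊0.1573/0.0416667⌋ = 3 → d.

JN73ad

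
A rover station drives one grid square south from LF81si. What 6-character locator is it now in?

LF81sh

Latitude subsquare i = 8; −1 → 7 = h.
The longitude characters are unchanged.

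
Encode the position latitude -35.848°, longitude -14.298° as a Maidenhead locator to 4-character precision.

IF24

Add 180° to longitude and 90° to latitude: 165.70, 54.15.
Field: lon ⌊165.70/20⌋ = 8 → I; lat ⌊54.15/10⌋ = 5 → F.
Square: lon ⌊5.70/2⌋ = 2; lat ⌊4.15/1⌋ = 4.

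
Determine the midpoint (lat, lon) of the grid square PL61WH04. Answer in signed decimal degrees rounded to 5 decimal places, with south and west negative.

Field P=15, L=11: +15·20° lon, +11·10° lat → SW at lon 120°, lat 20°.
Square 6, 1: +6·2° lon, +1·1° lat → SW at lon 132°, lat 21°.
Subsquare w=22, h=7: +22·0.0833333° lon, +7·0.0416667° lat → SW at lon 133.833°, lat 21.2917°.
Extended square 0, 4: +0·0.00833333° lon, +4·0.00416667° lat → SW at lon 133.833°, lat 21.3083°.
Cell spans 0.00833333° lon × 0.00416667° lat. Centre is SW corner plus half of each.
latitude 21.31042, longitude 133.83750.

21.31042, 133.83750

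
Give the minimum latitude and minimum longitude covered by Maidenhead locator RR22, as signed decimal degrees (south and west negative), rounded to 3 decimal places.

Field R=17, R=17: +17·20° lon, +17·10° lat → SW at lon 160°, lat 80°.
Square 2, 2: +2·2° lon, +2·1° lat → SW at lon 164°, lat 82°.
latitude 82.000, longitude 164.000.

82.000, 164.000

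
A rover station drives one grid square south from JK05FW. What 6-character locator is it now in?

JK05fv

Latitude subsquare w = 22; −1 → 21 = v.
The longitude characters are unchanged.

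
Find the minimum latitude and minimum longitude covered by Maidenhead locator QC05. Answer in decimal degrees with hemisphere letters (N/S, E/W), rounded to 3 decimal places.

65.000° S, 140.000° E

Field Q=16, C=2: +16·20° lon, +2·10° lat → SW at lon 140°, lat -70°.
Square 0, 5: +0·2° lon, +5·1° lat → SW at lon 140°, lat -65°.
latitude 65.000° S, longitude 140.000° E.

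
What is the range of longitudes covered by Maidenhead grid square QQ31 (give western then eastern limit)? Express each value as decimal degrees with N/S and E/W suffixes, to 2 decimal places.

146.00° E, 148.00° E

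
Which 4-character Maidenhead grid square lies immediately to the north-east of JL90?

KL01

Longitude square 9; +1 → 10, wraps to 0, carry into field.
Longitude field J = 9; +1 → 10 = K.
Latitude square 0; +1 → 1.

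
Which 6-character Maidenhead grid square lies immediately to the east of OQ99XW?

PQ09aw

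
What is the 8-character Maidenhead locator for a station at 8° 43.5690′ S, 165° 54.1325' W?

Add 180° to longitude and 90° to latitude: 14.09779, 81.27385.
Field: lon ⌊14.09779/20⌋ = 0 → A; lat ⌊81.27385/10⌋ = 8 → I.
Square: lon ⌊14.09779/2⌋ = 7; lat ⌊1.27385/1⌋ = 1.
Subsquare: lon ⌊0.09779/0.0833333⌋ = 1 → b; lat ⌊0.27385/0.0416667⌋ = 6 → g.
Extended square: lon ⌊0.01446/0.00833333⌋ = 1; lat ⌊0.02385/0.00416667⌋ = 5.

AI71bg15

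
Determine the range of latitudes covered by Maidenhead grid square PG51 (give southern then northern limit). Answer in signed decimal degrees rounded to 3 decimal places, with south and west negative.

-29.000, -28.000

Field P=15, G=6: +15·20° lon, +6·10° lat → SW at lon 120°, lat -30°.
Square 5, 1: +5·2° lon, +1·1° lat → SW at lon 130°, lat -29°.
Cell spans 2° lon × 1° lat.
south -29.000, north -28.000.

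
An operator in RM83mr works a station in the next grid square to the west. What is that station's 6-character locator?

RM83lr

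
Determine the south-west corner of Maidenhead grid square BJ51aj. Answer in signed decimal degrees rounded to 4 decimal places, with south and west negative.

Field B=1, J=9: +1·20° lon, +9·10° lat → SW at lon -160°, lat 0°.
Square 5, 1: +5·2° lon, +1·1° lat → SW at lon -150°, lat 1°.
Subsquare a=0, j=9: +0·0.0833333° lon, +9·0.0416667° lat → SW at lon -150°, lat 1.375°.
latitude 1.3750, longitude -150.0000.

1.3750, -150.0000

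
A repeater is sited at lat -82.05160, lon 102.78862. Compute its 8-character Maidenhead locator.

OA17jw47

Offset from 180°W / 90°S: lon 282.78862°, lat 7.94840°.
Field: 282.78862/20 → 14 → O, 7.94840/10 → 0 → A; chars OA.
Square: 2.78862/2 → 1, 7.94840/1 → 7; chars 17.
Subsquare: 0.78862/0.0833333 → 9 → j, 0.94840/0.0416667 → 22 → w; chars jw.
Extended square: 0.03862/0.00833333 → 4, 0.03173/0.00416667 → 7; chars 47.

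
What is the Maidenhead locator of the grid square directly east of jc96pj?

JC96qj

Longitude subsquare p = 15; +1 → 16 = q.
The latitude characters are unchanged.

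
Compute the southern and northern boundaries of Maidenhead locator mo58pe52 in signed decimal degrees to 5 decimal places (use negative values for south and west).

Field M=12, O=14: +12·20° lon, +14·10° lat → SW at lon 60°, lat 50°.
Square 5, 8: +5·2° lon, +8·1° lat → SW at lon 70°, lat 58°.
Subsquare p=15, e=4: +15·0.0833333° lon, +4·0.0416667° lat → SW at lon 71.25°, lat 58.1667°.
Extended square 5, 2: +5·0.00833333° lon, +2·0.00416667° lat → SW at lon 71.2917°, lat 58.175°.
Cell spans 0.00833333° lon × 0.00416667° lat.
south 58.17500, north 58.17917.

58.17500, 58.17917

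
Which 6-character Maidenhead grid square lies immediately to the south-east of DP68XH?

DP78ag

Longitude subsquare x = 23; +1 → 24, wraps to 0 = a, carry into square.
Longitude square 6; +1 → 7.
Latitude subsquare h = 7; −1 → 6 = g.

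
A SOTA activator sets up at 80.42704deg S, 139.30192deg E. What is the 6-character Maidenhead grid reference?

Offset from 180°W / 90°S: lon 319.3019°, lat 9.5730°.
Field: lon ⌊319.3019/20⌋ = 15 → P; lat ⌊9.5730/10⌋ = 0 → A.
Square: lon ⌊19.3019/2⌋ = 9; lat ⌊9.5730/1⌋ = 9.
Subsquare: lon ⌊1.3019/0.0833333⌋ = 15 → p; lat ⌊0.5730/0.0416667⌋ = 13 → n.

PA99pn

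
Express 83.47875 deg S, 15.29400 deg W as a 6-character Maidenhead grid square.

IA26im

Shift to the Maidenhead origin (180°W, 90°S): lon 164.7060, lat 6.5212.
Field: 164.7060/20 → 8 → I, 6.5212/10 → 0 → A; chars IA.
Square: 4.7060/2 → 2, 6.5212/1 → 6; chars 26.
Subsquare: 0.7060/0.0833333 → 8 → i, 0.5212/0.0416667 → 12 → m; chars im.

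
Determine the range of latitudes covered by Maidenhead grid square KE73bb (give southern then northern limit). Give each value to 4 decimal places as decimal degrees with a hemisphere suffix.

Field K=10, E=4: +10·20° lon, +4·10° lat → SW at lon 20°, lat -50°.
Square 7, 3: +7·2° lon, +3·1° lat → SW at lon 34°, lat -47°.
Subsquare b=1, b=1: +1·0.0833333° lon, +1·0.0416667° lat → SW at lon 34.0833°, lat -46.9583°.
Cell spans 0.0833333° lon × 0.0416667° lat.
south 46.9583° S, north 46.9167° S.

46.9583° S, 46.9167° S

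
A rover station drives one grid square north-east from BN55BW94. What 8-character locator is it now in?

BN55cw05

Longitude extended square 9; +1 → 10, wraps to 0, carry into subsquare.
Longitude subsquare b = 1; +1 → 2 = c.
Latitude extended square 4; +1 → 5.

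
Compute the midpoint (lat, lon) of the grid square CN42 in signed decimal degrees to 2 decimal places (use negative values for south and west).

Field C=2, N=13: +2·20° lon, +13·10° lat → SW at lon -140°, lat 40°.
Square 4, 2: +4·2° lon, +2·1° lat → SW at lon -132°, lat 42°.
Cell spans 2° lon × 1° lat. Centre is SW corner plus half of each.
latitude 42.50, longitude -131.00.

42.50, -131.00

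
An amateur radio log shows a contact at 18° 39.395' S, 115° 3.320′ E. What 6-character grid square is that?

Offset from 180°W / 90°S: lon 295.0553°, lat 71.3434°.
Field: 295.0553/20 → 14 → O, 71.3434/10 → 7 → H; chars OH.
Square: 15.0553/2 → 7, 1.3434/1 → 1; chars 71.
Subsquare: 1.0553/0.0833333 → 12 → m, 0.3434/0.0416667 → 8 → i; chars mi.

OH71mi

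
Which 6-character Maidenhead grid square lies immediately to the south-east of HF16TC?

Longitude subsquare t = 19; +1 → 20 = u.
Latitude subsquare c = 2; −1 → 1 = b.

HF16ub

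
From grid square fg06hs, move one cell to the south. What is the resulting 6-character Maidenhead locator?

Latitude subsquare s = 18; −1 → 17 = r.
The longitude characters are unchanged.

FG06hr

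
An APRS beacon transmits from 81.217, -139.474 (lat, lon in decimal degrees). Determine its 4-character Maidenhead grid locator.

Offset from 180°W / 90°S: lon 40.53°, lat 171.22°.
Field: lon ⌊40.53/20⌋ = 2 → C; lat ⌊171.22/10⌋ = 17 → R.
Square: lon ⌊0.53/2⌋ = 0; lat ⌊1.22/1⌋ = 1.

CR01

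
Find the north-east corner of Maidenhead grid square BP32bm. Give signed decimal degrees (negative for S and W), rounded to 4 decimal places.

Field B=1, P=15: +1·20° lon, +15·10° lat → SW at lon -160°, lat 60°.
Square 3, 2: +3·2° lon, +2·1° lat → SW at lon -154°, lat 62°.
Subsquare b=1, m=12: +1·0.0833333° lon, +12·0.0416667° lat → SW at lon -153.917°, lat 62.5°.
Cell spans 0.0833333° lon × 0.0416667° lat. NE corner is SW corner plus one full cell.
latitude 62.5417, longitude -153.8333.

62.5417, -153.8333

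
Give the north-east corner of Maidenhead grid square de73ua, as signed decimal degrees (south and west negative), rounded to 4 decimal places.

-46.9583, -104.2500

Field D=3, E=4: +3·20° lon, +4·10° lat → SW at lon -120°, lat -50°.
Square 7, 3: +7·2° lon, +3·1° lat → SW at lon -106°, lat -47°.
Subsquare u=20, a=0: +20·0.0833333° lon, +0·0.0416667° lat → SW at lon -104.333°, lat -47°.
Cell spans 0.0833333° lon × 0.0416667° lat. NE corner is SW corner plus one full cell.
latitude -46.9583, longitude -104.2500.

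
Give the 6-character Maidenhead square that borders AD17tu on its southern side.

AD17tt

Latitude subsquare u = 20; −1 → 19 = t.
The longitude characters are unchanged.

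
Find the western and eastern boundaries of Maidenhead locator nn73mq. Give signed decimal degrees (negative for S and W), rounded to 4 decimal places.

95.0000, 95.0833

Field N=13, N=13: +13·20° lon, +13·10° lat → SW at lon 80°, lat 40°.
Square 7, 3: +7·2° lon, +3·1° lat → SW at lon 94°, lat 43°.
Subsquare m=12, q=16: +12·0.0833333° lon, +16·0.0416667° lat → SW at lon 95°, lat 43.6667°.
Cell spans 0.0833333° lon × 0.0416667° lat.
west 95.0000, east 95.0833.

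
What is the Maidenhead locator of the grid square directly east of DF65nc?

DF65oc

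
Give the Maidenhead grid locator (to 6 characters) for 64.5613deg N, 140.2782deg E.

QP04dn

Add 180° to longitude and 90° to latitude: 320.2782, 154.5613.
Field: 320.2782/20 → 16 → Q, 154.5613/10 → 15 → P; chars QP.
Square: 0.2782/2 → 0, 4.5613/1 → 4; chars 04.
Subsquare: 0.2782/0.0833333 → 3 → d, 0.5613/0.0416667 → 13 → n; chars dn.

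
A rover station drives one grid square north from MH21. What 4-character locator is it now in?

MH22

Latitude square 1; +1 → 2.
The longitude characters are unchanged.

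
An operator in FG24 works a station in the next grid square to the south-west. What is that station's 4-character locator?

FG13

Longitude square 2; −1 → 1.
Latitude square 4; −1 → 3.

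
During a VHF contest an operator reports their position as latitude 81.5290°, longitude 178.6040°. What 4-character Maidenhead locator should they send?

RR91

Shift to the Maidenhead origin (180°W, 90°S): lon 358.60, lat 171.53.
Field: lon ⌊358.60/20⌋ = 17 → R; lat ⌊171.53/10⌋ = 17 → R.
Square: lon ⌊18.60/2⌋ = 9; lat ⌊1.53/1⌋ = 1.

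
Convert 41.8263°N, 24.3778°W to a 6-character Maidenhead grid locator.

Offset from 180°W / 90°S: lon 155.6222°, lat 131.8263°.
Field: lon ⌊155.6222/20⌋ = 7 → H; lat ⌊131.8263/10⌋ = 13 → N.
Square: lon ⌊15.6222/2⌋ = 7; lat ⌊1.8263/1⌋ = 1.
Subsquare: lon ⌊1.6222/0.0833333⌋ = 19 → t; lat ⌊0.8263/0.0416667⌋ = 19 → t.

HN71tt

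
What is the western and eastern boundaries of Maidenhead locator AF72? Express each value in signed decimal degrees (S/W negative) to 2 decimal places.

-166.00, -164.00

Field A=0, F=5: +0·20° lon, +5·10° lat → SW at lon -180°, lat -40°.
Square 7, 2: +7·2° lon, +2·1° lat → SW at lon -166°, lat -38°.
Cell spans 2° lon × 1° lat.
west -166.00, east -164.00.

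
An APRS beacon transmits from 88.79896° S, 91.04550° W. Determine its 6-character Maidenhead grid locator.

EA41le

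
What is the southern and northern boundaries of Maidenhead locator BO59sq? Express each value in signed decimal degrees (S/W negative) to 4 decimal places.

Field B=1, O=14: +1·20° lon, +14·10° lat → SW at lon -160°, lat 50°.
Square 5, 9: +5·2° lon, +9·1° lat → SW at lon -150°, lat 59°.
Subsquare s=18, q=16: +18·0.0833333° lon, +16·0.0416667° lat → SW at lon -148.5°, lat 59.6667°.
Cell spans 0.0833333° lon × 0.0416667° lat.
south 59.6667, north 59.7083.

59.6667, 59.7083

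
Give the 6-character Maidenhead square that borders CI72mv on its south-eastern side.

Longitude subsquare m = 12; +1 → 13 = n.
Latitude subsquare v = 21; −1 → 20 = u.

CI72nu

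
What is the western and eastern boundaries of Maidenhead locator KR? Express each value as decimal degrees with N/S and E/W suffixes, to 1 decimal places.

20.0° E, 40.0° E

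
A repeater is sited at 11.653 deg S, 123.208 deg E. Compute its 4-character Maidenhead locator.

PH18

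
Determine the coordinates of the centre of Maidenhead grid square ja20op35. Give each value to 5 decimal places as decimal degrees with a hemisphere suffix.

89.35208° S, 5.19583° E

Field J=9, A=0: +9·20° lon, +0·10° lat → SW at lon 0°, lat -90°.
Square 2, 0: +2·2° lon, +0·1° lat → SW at lon 4°, lat -90°.
Subsquare o=14, p=15: +14·0.0833333° lon, +15·0.0416667° lat → SW at lon 5.16667°, lat -89.375°.
Extended square 3, 5: +3·0.00833333° lon, +5·0.00416667° lat → SW at lon 5.19167°, lat -89.3542°.
Cell spans 0.00833333° lon × 0.00416667° lat. Centre is SW corner plus half of each.
latitude 89.35208° S, longitude 5.19583° E.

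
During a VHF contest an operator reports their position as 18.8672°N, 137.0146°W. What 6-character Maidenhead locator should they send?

Shift to the Maidenhead origin (180°W, 90°S): lon 42.9854, lat 108.8672.
Field: lon ⌊42.9854/20⌋ = 2 → C; lat ⌊108.8672/10⌋ = 10 → K.
Square: lon ⌊2.9854/2⌋ = 1; lat ⌊8.8672/1⌋ = 8.
Subsquare: lon ⌊0.9854/0.0833333⌋ = 11 → l; lat ⌊0.8672/0.0416667⌋ = 20 → u.

CK18lu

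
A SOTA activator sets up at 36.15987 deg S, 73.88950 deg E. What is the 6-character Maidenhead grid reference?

Add 180° to longitude and 90° to latitude: 253.8895, 53.8401.
Field: lon ⌊253.8895/20⌋ = 12 → M; lat ⌊53.8401/10⌋ = 5 → F.
Square: lon ⌊13.8895/2⌋ = 6; lat ⌊3.8401/1⌋ = 3.
Subsquare: lon ⌊1.8895/0.0833333⌋ = 22 → w; lat ⌊0.8401/0.0416667⌋ = 20 → u.

MF63wu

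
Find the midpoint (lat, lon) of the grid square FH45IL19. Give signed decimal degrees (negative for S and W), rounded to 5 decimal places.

Field F=5, H=7: +5·20° lon, +7·10° lat → SW at lon -80°, lat -20°.
Square 4, 5: +4·2° lon, +5·1° lat → SW at lon -72°, lat -15°.
Subsquare i=8, l=11: +8·0.0833333° lon, +11·0.0416667° lat → SW at lon -71.3333°, lat -14.5417°.
Extended square 1, 9: +1·0.00833333° lon, +9·0.00416667° lat → SW at lon -71.325°, lat -14.5042°.
Cell spans 0.00833333° lon × 0.00416667° lat. Centre is SW corner plus half of each.
latitude -14.50208, longitude -71.32083.

-14.50208, -71.32083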